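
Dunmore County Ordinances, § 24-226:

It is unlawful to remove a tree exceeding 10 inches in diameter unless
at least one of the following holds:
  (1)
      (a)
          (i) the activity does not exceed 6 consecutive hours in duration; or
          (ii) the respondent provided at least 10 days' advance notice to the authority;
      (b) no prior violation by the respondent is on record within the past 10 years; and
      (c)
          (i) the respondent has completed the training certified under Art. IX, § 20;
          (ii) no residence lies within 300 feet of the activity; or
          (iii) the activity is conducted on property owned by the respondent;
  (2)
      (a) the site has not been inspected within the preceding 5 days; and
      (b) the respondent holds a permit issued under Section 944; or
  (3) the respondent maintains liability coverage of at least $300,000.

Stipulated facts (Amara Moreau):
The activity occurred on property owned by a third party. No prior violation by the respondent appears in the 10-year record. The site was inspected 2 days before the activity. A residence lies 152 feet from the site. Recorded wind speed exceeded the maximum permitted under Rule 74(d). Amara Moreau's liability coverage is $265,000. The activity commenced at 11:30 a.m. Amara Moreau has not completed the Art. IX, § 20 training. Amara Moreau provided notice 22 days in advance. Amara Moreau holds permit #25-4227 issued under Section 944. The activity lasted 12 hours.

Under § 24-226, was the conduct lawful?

(i) ≤ 6 hrs duration — not met.
(ii) ≥10 days' notice — holds.
So (a) is satisfied (F OR T).
(b) no prior violation — holds.
(i) training certified — not satisfied.
(ii) no residence in 300 ft — not satisfied.
(iii) own property — not satisfied.
(c): F OR F OR F → false.
(1): T AND T AND F → false.
(a) not (site inspected) — not met.
(b) holds permit — holds.
So (2) is not satisfied (F AND T).
(3) coverage ≥ $300,000 — fails.
Overall: F OR F OR F → false.

No — unlawful.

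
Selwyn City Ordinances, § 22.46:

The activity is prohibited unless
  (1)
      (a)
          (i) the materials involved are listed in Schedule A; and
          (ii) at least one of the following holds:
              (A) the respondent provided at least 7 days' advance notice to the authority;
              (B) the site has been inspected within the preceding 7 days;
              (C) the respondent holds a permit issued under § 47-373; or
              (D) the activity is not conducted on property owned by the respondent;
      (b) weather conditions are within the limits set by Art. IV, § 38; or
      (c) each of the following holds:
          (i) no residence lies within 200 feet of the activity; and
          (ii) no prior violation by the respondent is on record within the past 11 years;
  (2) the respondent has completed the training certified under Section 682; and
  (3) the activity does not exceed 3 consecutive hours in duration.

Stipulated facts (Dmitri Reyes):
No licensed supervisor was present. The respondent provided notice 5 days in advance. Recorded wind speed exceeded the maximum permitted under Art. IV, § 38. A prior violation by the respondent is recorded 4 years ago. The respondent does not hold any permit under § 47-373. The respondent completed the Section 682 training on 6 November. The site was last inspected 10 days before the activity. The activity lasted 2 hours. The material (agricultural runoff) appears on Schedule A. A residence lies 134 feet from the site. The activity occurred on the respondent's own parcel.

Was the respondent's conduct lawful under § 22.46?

No — unlawful.

(i) Schedule A material — met.
(A) ≥7 days' notice — not satisfied.
(B) site inspected — fails.
(C) holds permit — not met.
(D) not (own property) — not met.
(ii): F OR F OR F OR F → false.
(a): T AND F → false.
(b) weather ok — not satisfied.
(i) no residence in 200 ft — fails.
(ii) no prior violation — not met.
(c) = F AND F = false.
So (1) is not satisfied (F OR F OR F).
(2) training certified — met.
(3) ≤ 3 hrs duration — satisfied.
Overall: F AND T AND T → false.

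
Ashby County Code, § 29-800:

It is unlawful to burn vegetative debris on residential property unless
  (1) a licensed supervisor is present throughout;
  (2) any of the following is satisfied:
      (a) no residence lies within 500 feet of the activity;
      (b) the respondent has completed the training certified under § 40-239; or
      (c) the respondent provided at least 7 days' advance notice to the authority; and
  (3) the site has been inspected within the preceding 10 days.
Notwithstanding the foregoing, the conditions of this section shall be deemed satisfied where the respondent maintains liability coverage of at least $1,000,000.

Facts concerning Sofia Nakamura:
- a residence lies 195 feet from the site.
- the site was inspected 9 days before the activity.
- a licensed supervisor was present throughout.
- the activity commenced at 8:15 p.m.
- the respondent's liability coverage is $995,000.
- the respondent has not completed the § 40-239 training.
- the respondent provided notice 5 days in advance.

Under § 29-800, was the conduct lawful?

No — unlawful.

(1) supervisor present — holds.
(a) no residence in 500 ft — not satisfied.
(b) training certified — fails.
(c) ≥7 days' notice — not met.
(2): F OR F OR F → false.
(3) site inspected — holds.
So Overall is not satisfied (T AND F AND T).
Exception (coverage ≥ $1,000,000) — not satisfied.
Result: main false OR exception false → false.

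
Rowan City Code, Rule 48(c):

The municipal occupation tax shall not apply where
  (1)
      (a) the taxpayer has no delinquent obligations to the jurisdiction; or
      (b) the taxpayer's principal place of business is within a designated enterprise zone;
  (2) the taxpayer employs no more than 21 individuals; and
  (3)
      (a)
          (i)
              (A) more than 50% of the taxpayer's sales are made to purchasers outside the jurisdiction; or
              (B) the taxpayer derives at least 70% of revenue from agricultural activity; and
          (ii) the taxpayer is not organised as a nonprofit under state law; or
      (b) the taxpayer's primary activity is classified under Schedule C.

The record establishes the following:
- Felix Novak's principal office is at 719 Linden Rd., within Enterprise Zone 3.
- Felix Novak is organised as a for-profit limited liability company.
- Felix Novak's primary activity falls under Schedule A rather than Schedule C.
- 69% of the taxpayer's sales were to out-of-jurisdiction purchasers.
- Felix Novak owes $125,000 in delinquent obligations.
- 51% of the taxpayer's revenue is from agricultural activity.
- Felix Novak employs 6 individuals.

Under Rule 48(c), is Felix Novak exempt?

(a) no delinquency — not satisfied.
(b) in enterprise zone — met.
(1): F OR T → true.
(2) ≤ 21 employees — met.
(A) >50% out-of-jur. sales — satisfied.
(B) ≥70% agricultural — not met.
(i) = T OR F = true.
(ii) not (nonprofit) — holds.
So (a) is satisfied (T AND T).
(b) Schedule C activity — not met.
(3): T OR F → true.
Overall: T AND T AND T → true.

Yes — exempt.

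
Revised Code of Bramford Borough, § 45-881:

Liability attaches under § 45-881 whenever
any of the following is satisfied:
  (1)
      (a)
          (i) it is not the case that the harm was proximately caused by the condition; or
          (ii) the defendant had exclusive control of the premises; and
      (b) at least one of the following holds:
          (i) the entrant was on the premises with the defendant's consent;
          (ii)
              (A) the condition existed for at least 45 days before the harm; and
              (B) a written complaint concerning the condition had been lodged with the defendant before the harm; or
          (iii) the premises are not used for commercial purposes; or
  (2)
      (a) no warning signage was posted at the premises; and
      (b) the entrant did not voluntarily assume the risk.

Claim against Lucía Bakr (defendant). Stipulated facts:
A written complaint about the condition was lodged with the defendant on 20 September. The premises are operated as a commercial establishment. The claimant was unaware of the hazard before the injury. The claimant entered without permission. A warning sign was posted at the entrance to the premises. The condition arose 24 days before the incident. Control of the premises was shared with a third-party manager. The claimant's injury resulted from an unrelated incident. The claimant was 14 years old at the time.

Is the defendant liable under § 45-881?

(i) not (proximate cause) — satisfied.
(ii) exclusive control — fails.
(a) = T OR F = true.
(i) consent to enter — fails.
(A) condition ≥45 days old — not met.
(B) complaint lodged — met.
(ii) = F AND T = false.
(iii) not (commercial use) — fails.
(b) = F OR F OR F = false.
(1): T AND F → false.
(a) no signage posted — not satisfied.
(b) no assumed risk — holds.
(2) = F AND T = false.
So Overall is not satisfied (F OR F).

No — not liable.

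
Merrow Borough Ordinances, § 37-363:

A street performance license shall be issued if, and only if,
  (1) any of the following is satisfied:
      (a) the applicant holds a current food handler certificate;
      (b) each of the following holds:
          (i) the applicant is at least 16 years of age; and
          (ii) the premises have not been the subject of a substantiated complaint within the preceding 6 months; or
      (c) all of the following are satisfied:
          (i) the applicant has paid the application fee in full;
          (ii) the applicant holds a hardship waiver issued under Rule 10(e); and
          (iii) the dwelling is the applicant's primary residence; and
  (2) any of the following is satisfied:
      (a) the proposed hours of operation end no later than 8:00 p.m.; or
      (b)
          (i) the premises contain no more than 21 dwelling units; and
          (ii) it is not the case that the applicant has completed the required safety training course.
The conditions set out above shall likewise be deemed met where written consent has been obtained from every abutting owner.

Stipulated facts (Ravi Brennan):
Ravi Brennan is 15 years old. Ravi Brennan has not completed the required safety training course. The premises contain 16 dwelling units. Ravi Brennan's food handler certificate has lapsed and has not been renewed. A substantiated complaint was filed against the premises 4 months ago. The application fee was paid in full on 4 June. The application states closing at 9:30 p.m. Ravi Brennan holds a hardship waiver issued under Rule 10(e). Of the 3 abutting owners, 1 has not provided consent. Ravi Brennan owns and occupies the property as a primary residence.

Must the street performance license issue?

Yes — granted.

(a) food handler cert. — not satisfied.
(i) age ≥ 16 — not met.
(ii) no complaint in 6 mo. — not met.
So (b) is not satisfied (F AND F).
(i) fee paid — met.
(ii) hardship waiver — satisfied.
(iii) primary residence — holds.
(c) = T AND T AND T = true.
(1) = F OR F OR T = true.
(a) closes by 8 p.m. — not met.
(i) ≤ 21 units — met.
(ii) not (safety training) — holds.
(b): T AND T → true.
So (2) is satisfied (F OR T).
Overall = T AND T = true.
Exception (all abutters consent) — not satisfied.
Result: main true OR exception false → true.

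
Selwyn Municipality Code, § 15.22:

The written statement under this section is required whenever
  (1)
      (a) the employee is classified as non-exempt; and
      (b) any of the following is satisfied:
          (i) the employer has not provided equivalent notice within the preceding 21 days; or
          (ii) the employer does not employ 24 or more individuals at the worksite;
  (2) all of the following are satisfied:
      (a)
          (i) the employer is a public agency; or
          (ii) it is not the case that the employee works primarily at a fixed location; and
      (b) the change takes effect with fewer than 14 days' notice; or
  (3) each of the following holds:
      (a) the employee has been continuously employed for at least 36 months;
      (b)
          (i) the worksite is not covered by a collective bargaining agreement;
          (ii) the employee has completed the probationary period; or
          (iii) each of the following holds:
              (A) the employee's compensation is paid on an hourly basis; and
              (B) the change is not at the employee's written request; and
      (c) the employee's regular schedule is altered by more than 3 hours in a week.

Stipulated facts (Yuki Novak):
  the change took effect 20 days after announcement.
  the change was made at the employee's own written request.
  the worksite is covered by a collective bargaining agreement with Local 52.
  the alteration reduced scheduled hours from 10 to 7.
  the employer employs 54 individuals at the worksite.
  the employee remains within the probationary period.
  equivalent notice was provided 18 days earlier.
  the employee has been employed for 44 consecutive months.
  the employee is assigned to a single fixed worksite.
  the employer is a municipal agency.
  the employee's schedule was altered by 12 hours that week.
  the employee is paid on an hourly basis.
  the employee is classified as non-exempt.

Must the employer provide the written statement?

(a) non-exempt — satisfied.
(i) no recent notice — not satisfied.
(ii) not (≥ 24 at site) — not met.
So (b) is not satisfied (F OR F).
(1): T AND F → false.
(i) public agency — holds.
(ii) not (fixed location) — not met.
So (a) is satisfied (T OR F).
(b) < 14 days' notice — not met.
So (2) is not satisfied (T AND F).
(a) tenure ≥ 36 mo. — satisfied.
(i) no CBA — fails.
(ii) past probation — not satisfied.
(A) hourly-paid — satisfied.
(B) not employee-requested — not satisfied.
(iii): T AND F → false.
(b): F OR F OR F → false.
(c) schedule shift > 3h — satisfied.
(3): T AND F AND T → false.
Overall: F OR F OR F → false.

No — not required.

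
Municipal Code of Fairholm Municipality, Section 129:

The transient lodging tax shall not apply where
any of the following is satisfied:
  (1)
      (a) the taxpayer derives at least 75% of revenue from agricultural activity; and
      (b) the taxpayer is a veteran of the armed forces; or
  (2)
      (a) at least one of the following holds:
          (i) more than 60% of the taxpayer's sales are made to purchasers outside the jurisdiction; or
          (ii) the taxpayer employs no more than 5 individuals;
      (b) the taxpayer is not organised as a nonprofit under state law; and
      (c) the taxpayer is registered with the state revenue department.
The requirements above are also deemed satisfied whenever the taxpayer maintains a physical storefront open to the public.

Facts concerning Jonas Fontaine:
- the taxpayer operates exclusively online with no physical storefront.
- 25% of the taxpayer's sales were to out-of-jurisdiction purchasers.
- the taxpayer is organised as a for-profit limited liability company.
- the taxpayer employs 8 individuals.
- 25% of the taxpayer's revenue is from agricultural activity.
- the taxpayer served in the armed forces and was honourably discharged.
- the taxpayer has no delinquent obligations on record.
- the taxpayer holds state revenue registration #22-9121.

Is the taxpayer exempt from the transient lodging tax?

No — not exempt.

(a) ≥75% agricultural — not satisfied.
(b) veteran — met.
(1) = F AND T = false.
(i) >60% out-of-jur. sales — not met.
(ii) ≤ 5 employees — not satisfied.
So (a) is not satisfied (F OR F).
(b) not (nonprofit) — satisfied.
(c) state-registered — met.
(2): F AND T AND T → false.
Overall = F OR F = false.
Exception (has storefront) — not satisfied.
Result: main false OR exception false → false.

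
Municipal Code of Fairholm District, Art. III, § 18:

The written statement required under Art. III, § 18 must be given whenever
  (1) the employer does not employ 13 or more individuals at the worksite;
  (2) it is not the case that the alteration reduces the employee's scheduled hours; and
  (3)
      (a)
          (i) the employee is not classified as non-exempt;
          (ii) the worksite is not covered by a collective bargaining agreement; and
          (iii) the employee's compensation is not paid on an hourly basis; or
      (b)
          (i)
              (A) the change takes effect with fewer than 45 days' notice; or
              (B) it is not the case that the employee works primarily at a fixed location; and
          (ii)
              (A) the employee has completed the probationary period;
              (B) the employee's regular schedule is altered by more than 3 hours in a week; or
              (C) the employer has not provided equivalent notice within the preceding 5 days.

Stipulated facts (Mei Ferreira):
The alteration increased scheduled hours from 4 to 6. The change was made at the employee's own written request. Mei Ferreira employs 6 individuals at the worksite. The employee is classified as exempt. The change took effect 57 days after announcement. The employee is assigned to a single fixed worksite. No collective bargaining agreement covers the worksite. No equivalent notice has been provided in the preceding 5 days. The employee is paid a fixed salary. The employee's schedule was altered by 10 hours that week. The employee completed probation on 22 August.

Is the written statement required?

Yes — required.

(1) not (≥ 13 at site) — holds.
(2) not (hours reduced) — satisfied.
(i) not (non-exempt) — satisfied.
(ii) no CBA — met.
(iii) not (hourly-paid) — holds.
(a) = T AND T AND T = true.
(A) < 45 days' notice — fails.
(B) not (fixed location) — not met.
So (i) is not satisfied (F OR F).
(A) past probation — satisfied.
(B) schedule shift > 3h — satisfied.
(C) no recent notice — satisfied.
(ii): T OR T OR T → true.
So (b) is not satisfied (F AND T).
(3): T OR F → true.
Overall: T AND T AND T → true.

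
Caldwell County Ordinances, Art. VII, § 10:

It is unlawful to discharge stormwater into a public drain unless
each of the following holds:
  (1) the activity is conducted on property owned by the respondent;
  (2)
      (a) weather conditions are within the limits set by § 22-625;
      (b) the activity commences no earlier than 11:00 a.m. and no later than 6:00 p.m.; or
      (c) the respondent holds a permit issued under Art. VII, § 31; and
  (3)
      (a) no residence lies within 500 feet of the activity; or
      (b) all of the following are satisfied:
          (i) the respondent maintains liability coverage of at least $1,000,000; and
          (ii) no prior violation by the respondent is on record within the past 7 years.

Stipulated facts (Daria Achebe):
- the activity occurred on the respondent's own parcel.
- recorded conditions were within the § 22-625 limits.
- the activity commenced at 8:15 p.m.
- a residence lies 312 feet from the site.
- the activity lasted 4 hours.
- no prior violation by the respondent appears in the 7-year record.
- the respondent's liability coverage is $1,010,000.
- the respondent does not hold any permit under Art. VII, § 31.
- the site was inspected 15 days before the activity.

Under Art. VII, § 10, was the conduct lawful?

Yes — lawful.

(1) own property — satisfied.
(a) weather ok — met.
(b) start within hours — fails.
(c) holds permit — not met.
(2) = T OR F OR F = true.
(a) no residence in 500 ft — fails.
(i) coverage ≥ $1,000,000 — holds.
(ii) no prior violation — holds.
(b): T AND T → true.
(3) = F OR T = true.
Overall: T AND T AND T → true.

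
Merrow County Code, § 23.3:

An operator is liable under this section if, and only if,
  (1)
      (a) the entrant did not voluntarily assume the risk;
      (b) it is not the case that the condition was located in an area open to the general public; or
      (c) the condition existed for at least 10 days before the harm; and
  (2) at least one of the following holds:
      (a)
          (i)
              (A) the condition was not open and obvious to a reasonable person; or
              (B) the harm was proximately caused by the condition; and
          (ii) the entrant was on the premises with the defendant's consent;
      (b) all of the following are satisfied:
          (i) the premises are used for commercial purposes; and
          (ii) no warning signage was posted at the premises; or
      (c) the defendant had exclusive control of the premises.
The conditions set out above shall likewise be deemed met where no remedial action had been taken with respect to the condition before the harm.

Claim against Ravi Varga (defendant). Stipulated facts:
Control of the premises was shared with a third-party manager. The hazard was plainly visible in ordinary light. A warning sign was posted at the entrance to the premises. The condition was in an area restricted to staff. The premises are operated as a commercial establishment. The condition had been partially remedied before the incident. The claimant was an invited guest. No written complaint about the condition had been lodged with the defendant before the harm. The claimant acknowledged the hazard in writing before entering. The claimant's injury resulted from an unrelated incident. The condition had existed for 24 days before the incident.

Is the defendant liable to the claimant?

(a) no assumed risk — not met.
(b) not (public area) — met.
(c) condition ≥10 days old — met.
So (1) is satisfied (F OR T OR T).
(A) not open/obvious — not satisfied.
(B) proximate cause — not met.
So (i) is not satisfied (F OR F).
(ii) consent to enter — satisfied.
(a) = F AND T = false.
(i) commercial use — satisfied.
(ii) no signage posted — fails.
So (b) is not satisfied (T AND F).
(c) exclusive control — not met.
(2) = F OR F OR F = false.
Overall: T AND F → false.
Exception (no remedial action) — not satisfied.
Result: main false OR exception false → false.

No — not liable.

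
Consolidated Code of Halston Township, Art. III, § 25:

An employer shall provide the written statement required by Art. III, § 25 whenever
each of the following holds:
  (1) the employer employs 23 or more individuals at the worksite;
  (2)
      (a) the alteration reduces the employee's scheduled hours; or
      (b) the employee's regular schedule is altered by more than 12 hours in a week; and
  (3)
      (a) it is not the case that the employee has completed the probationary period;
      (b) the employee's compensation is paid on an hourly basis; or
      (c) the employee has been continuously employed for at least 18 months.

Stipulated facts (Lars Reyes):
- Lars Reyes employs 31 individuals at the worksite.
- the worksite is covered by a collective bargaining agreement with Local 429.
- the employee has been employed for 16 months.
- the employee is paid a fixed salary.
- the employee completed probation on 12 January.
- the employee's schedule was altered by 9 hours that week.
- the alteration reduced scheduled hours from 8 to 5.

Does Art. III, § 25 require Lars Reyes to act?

(1) ≥ 23 at site — satisfied.
(a) hours reduced — holds.
(b) schedule shift > 12h — not met.
(2): T OR F → true.
(a) not (past probation) — fails.
(b) hourly-paid — not satisfied.
(c) tenure ≥ 18 mo. — not satisfied.
(3): F OR F OR F → false.
Overall = T AND T AND F = false.

No — not required.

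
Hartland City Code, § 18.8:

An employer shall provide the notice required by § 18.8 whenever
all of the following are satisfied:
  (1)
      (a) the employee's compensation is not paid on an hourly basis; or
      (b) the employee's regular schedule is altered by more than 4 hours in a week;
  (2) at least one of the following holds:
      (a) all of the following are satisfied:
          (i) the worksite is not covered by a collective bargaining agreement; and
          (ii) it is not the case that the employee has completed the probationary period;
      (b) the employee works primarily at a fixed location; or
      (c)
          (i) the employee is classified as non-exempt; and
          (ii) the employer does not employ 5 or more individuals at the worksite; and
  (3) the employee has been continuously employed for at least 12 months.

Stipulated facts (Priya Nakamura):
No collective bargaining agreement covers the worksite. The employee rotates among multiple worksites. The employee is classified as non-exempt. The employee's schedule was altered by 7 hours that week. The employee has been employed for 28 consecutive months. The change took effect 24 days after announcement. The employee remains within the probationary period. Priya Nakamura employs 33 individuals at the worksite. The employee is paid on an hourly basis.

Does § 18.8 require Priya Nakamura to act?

Yes — required.

(a) not (hourly-paid) — not met.
(b) schedule shift > 4h — holds.
(1) = F OR T = true.
(i) no CBA — satisfied.
(ii) not (past probation) — holds.
So (a) is satisfied (T AND T).
(b) fixed location — not met.
(i) non-exempt — holds.
(ii) not (≥ 5 at site) — not met.
(c): T AND F → false.
(2) = T OR F OR F = true.
(3) tenure ≥ 12 mo. — holds.
Overall: T AND T AND T → true.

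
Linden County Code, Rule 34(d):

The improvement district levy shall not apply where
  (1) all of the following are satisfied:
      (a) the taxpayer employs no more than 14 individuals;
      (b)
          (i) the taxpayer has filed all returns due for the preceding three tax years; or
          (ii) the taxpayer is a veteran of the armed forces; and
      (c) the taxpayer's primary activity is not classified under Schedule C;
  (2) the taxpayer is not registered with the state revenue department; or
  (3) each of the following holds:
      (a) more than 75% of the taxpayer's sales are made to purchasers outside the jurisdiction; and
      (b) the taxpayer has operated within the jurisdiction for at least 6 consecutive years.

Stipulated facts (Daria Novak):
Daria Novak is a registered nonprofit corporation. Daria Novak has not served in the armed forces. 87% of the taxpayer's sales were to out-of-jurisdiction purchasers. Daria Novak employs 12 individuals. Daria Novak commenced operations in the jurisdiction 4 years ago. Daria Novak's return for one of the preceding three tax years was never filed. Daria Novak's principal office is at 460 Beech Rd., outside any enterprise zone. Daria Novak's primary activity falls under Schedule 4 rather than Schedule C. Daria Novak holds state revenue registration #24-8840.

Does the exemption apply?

(a) ≤ 14 employees — holds.
(i) returns current — not met.
(ii) veteran — not satisfied.
(b): F OR F → false.
(c) not (Schedule C activity) — met.
(1) = T AND F AND T = false.
(2) not (state-registered) — not satisfied.
(a) >75% out-of-jur. sales — satisfied.
(b) ≥ 6 yrs in jurisdiction — not satisfied.
(3) = T AND F = false.
So Overall is not satisfied (F OR F OR F).

No — not exempt.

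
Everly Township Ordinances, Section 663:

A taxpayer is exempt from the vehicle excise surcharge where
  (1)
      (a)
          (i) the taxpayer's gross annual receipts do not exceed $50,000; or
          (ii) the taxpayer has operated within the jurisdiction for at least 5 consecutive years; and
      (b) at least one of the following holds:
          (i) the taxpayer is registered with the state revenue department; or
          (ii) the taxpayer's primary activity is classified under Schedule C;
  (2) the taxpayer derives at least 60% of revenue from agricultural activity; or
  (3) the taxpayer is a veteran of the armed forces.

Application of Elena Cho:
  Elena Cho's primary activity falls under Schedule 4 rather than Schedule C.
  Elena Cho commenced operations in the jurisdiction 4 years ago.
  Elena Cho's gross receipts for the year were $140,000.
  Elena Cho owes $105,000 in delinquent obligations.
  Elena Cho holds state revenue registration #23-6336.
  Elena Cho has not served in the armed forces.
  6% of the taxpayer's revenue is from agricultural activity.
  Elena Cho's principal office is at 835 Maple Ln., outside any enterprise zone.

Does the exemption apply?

(i) receipts ≤ $50,000 — not satisfied.
(ii) ≥ 5 yrs in jurisdiction — fails.
(a): F OR F → false.
(i) state-registered — holds.
(ii) Schedule C activity — fails.
So (b) is satisfied (T OR F).
So (1) is not satisfied (F AND T).
(2) ≥60% agricultural — not met.
(3) veteran — not satisfied.
So Overall is not satisfied (F OR F OR F).

No — not exempt.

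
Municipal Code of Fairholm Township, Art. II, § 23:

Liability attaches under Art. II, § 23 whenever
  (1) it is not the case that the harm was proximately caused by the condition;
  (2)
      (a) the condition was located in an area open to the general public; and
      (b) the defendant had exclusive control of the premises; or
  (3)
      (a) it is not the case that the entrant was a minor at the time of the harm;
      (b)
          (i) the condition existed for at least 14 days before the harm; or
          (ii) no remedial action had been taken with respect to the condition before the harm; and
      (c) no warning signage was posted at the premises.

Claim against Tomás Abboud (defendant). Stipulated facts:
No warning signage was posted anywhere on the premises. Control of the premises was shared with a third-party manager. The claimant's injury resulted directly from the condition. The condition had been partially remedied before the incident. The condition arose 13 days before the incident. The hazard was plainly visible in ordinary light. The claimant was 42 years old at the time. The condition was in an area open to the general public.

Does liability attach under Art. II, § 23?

(1) not (proximate cause) — fails.
(a) public area — holds.
(b) exclusive control — not satisfied.
So (2) is not satisfied (T AND F).
(a) not (entrant a minor) — satisfied.
(i) condition ≥14 days old — fails.
(ii) no remedial action — fails.
(b): F OR F → false.
(c) no signage posted — met.
(3) = T AND F AND T = false.
So Overall is not satisfied (F OR F OR F).

No — not liable.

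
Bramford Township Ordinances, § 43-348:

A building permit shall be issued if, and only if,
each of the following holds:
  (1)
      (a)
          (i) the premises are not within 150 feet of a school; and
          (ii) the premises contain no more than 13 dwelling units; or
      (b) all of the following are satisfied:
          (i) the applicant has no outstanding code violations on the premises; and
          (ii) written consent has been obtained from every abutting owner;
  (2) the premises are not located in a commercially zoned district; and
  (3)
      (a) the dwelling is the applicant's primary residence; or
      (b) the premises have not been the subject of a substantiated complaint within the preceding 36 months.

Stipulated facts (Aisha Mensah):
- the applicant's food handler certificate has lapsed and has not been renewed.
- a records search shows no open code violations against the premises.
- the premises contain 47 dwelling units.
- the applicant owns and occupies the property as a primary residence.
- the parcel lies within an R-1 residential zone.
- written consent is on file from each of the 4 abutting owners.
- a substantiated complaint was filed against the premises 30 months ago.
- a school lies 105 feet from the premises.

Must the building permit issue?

Yes — granted.

(i) ≥150 ft from school — not met.
(ii) ≤ 13 units — fails.
(a): F AND F → false.
(i) no code violations — satisfied.
(ii) all abutters consent — satisfied.
(b) = T AND T = true.
(1) = F OR T = true.
(2) not (commercially zoned) — satisfied.
(a) primary residence — satisfied.
(b) no complaint in 36 mo. — not met.
(3) = T OR F = true.
Overall = T AND T AND T = true.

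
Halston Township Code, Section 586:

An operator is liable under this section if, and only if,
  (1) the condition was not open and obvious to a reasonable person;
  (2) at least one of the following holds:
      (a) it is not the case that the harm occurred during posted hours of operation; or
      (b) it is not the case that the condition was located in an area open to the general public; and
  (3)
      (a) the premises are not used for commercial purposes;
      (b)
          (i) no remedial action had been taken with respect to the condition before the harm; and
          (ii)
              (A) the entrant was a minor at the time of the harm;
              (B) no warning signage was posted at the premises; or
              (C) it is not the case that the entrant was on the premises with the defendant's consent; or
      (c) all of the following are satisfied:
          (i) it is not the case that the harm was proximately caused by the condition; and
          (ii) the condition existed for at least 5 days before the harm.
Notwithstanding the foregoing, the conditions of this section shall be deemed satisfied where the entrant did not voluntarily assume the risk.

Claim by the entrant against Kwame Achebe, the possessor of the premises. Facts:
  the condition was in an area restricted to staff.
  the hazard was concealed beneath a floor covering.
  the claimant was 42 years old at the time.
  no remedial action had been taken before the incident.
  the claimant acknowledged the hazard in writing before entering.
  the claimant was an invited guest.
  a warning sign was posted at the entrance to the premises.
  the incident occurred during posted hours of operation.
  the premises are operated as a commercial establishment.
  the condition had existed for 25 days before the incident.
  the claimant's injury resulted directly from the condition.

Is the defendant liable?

No — not liable.

(1) not open/obvious — met.
(a) not (during posted hours) — not met.
(b) not (public area) — satisfied.
(2) = F OR T = true.
(a) not (commercial use) — not met.
(i) no remedial action — holds.
(A) entrant a minor — not met.
(B) no signage posted — fails.
(C) not (consent to enter) — not satisfied.
(ii) = F OR F OR F = false.
So (b) is not satisfied (T AND F).
(i) not (proximate cause) — not met.
(ii) condition ≥5 days old — satisfied.
So (c) is not satisfied (F AND T).
So (3) is not satisfied (F OR F OR F).
So Overall is not satisfied (T AND T AND F).
Exception (no assumed risk) — not satisfied.
Result: main false OR exception false → false.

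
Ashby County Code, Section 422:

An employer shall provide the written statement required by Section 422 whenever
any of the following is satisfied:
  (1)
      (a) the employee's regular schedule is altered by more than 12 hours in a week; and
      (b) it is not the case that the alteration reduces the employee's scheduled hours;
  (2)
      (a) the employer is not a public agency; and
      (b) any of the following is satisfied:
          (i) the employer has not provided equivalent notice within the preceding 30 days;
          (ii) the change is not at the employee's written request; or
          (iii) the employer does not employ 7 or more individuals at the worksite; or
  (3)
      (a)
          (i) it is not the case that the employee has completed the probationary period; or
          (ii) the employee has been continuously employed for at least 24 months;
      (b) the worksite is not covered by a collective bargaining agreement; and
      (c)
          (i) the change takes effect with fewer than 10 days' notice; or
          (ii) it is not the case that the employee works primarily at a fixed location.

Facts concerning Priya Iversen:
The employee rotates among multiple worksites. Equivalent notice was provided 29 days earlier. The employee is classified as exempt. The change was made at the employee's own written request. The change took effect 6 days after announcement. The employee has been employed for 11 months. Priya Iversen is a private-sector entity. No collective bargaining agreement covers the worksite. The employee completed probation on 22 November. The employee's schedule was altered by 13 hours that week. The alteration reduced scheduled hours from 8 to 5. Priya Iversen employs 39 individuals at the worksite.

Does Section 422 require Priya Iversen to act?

No — not required.

(a) schedule shift > 12h — met.
(b) not (hours reduced) — not satisfied.
(1) = T AND F = false.
(a) not (public agency) — holds.
(i) no recent notice — not satisfied.
(ii) not employee-requested — fails.
(iii) not (≥ 7 at site) — fails.
(b) = F OR F OR F = false.
(2): T AND F → false.
(i) not (past probation) — fails.
(ii) tenure ≥ 24 mo. — not satisfied.
So (a) is not satisfied (F OR F).
(b) no CBA — met.
(i) < 10 days' notice — holds.
(ii) not (fixed location) — holds.
(c) = T OR T = true.
(3): F AND T AND T → false.
Overall: F OR F OR F → false.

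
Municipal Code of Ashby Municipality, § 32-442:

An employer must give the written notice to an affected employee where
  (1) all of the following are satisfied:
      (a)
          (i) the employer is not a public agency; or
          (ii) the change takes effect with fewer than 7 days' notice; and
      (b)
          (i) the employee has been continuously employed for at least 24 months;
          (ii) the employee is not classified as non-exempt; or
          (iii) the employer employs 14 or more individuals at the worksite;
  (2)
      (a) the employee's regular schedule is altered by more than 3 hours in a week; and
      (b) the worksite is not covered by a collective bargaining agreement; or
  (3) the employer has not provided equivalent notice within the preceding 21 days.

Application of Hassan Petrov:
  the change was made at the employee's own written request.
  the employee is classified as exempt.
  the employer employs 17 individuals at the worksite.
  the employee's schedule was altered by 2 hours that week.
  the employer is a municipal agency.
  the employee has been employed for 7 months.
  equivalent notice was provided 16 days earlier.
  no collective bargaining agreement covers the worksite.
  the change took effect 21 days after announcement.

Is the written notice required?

No — not required.

(i) not (public agency) — not met.
(ii) < 7 days' notice — not met.
(a) = F OR F = false.
(i) tenure ≥ 24 mo. — fails.
(ii) not (non-exempt) — met.
(iii) ≥ 14 at site — met.
So (b) is satisfied (F OR T OR T).
(1): F AND T → false.
(a) schedule shift > 3h — fails.
(b) no CBA — satisfied.
(2): F AND T → false.
(3) no recent notice — not satisfied.
So Overall is not satisfied (F OR F OR F).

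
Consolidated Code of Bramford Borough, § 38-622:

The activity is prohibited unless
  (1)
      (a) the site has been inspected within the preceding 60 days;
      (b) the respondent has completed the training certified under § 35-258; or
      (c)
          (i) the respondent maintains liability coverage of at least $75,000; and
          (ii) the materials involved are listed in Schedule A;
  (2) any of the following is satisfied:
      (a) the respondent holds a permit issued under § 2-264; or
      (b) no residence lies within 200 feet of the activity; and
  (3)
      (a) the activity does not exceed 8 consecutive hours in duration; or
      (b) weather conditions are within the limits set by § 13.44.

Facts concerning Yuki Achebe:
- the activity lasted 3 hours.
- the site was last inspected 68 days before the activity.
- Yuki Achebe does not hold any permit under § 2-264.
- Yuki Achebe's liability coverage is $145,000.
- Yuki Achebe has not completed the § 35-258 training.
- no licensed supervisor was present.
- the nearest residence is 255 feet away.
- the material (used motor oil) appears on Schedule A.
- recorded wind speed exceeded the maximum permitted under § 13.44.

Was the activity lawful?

(a) site inspected — not met.
(b) training certified — not satisfied.
(i) coverage ≥ $75,000 — met.
(ii) Schedule A material — satisfied.
(c) = T AND T = true.
(1): F OR F OR T → true.
(a) holds permit — not met.
(b) no residence in 200 ft — satisfied.
(2): F OR T → true.
(a) ≤ 8 hrs duration — satisfied.
(b) weather ok — not satisfied.
(3) = T OR F = true.
So Overall is satisfied (T AND T AND T).

Yes — lawful.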